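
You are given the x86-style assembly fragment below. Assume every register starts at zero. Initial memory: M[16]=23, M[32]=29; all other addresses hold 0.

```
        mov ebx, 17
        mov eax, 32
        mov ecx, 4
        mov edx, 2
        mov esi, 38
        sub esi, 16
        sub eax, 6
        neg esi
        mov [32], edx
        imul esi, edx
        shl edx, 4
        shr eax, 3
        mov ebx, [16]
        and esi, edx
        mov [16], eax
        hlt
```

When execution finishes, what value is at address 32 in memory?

2

mov ebx, 17 → ebx=17
mov eax, 32 → eax=32
mov ecx, 4 → ecx=4
mov edx, 2 → edx=2
mov esi, 38 → esi=38
sub esi, 16 → esi=38-16=22
sub eax, 6 → eax=32-6=26
neg esi → esi=-(22)=-22
mov [32], edx → M[32]=2
imul esi, edx → esi=(-22)*2=-44
shl edx, 4 → edx=2<<4=32
shr eax, 3 → eax=26>>3=3
mov ebx, [16] → ebx=M[16]=23
and esi, edx → esi=(-44)&32=0
mov [16], eax → M[16]=3
halt.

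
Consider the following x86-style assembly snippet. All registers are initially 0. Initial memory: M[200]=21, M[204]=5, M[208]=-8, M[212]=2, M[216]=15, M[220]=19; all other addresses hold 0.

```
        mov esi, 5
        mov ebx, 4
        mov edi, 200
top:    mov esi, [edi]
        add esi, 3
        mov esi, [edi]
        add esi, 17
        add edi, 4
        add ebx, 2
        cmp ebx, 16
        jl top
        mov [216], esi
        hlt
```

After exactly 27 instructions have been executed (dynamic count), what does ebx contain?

mov esi, 5 → esi=5
mov ebx, 4 → ebx=4
mov edi, 200 → edi=200
mov esi, [edi] → esi=M[200]=21
add esi, 3 → esi=21+3=24
mov esi, [edi] → esi=M[200]=21
add esi, 17 → esi=21+17=38
add edi, 4 → edi=200+4=204
add ebx, 2 → ebx=4+2=6
cmp ebx, 16  (cmp 6,16)
jl top: taken
mov esi, [edi] → esi=M[204]=5
add esi, 3 → esi=5+3=8
mov esi, [edi] → esi=M[204]=5
add esi, 17 → esi=5+17=22
add edi, 4 → edi=204+4=208
add ebx, 2 → ebx=6+2=8
cmp ebx, 16  (cmp 8,16)
jl top: taken
mov esi, [edi] → esi=M[208]=-8
add esi, 3 → esi=(-8)+3=-5
mov esi, [edi] → esi=M[208]=-8
add esi, 17 → esi=(-8)+17=9
add edi, 4 → edi=208+4=212
add ebx, 2 → ebx=8+2=10
cmp ebx, 16  (cmp 10,16)
jl top: taken
After step 27: ebx = 10.

10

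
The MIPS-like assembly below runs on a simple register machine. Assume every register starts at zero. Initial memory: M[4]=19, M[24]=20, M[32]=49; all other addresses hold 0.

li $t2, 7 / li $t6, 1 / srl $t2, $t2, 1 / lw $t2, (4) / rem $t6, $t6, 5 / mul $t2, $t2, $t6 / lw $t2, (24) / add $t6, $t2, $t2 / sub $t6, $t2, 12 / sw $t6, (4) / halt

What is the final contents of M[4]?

8

li $t2, 7 → $t2=7
li $t6, 1 → $t6=1
srl $t2, $t2, 1 → $t2=7>>1=3
lw $t2, (4) → $t2=M[4]=19
rem $t6, $t6, 5 → $t6=1%5=1
mul $t2, $t2, $t6 → $t2=19*1=19
lw $t2, (24) → $t2=M[24]=20
add $t6, $t2, $t2 → $t6=20+20=40
sub $t6, $t2, 12 → $t6=20-12=8
sw $t6, (4) → M[4]=8
halt.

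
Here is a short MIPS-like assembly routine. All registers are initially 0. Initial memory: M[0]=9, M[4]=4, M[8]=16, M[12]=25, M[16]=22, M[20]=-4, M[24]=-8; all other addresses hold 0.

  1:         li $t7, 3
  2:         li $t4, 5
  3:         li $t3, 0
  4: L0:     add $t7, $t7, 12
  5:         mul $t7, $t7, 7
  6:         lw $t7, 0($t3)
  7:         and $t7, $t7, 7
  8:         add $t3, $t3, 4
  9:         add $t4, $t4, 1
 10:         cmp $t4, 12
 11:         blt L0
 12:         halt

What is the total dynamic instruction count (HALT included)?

60

$t7=3
$t4=5
$t3=0
$t7=3+12=15
$t7=15*7=105
$t7=M[0]=9
$t7=9&7=1
$t3=0+4=4
$t4=5+1=6
cmp $t4, 12  (cmp 6,12)
blt L0: taken
$t7=1+12=13
$t7=13*7=91
$t7=M[4]=4
$t7=4&7=4
$t3=4+4=8
$t4=6+1=7
cmp $t4, 12  (cmp 7,12)
blt L0: taken
$t7=4+12=16
$t7=16*7=112
$t7=M[8]=16
$t7=16&7=0
$t3=8+4=12
$t4=7+1=8
cmp $t4, 12  (cmp 8,12)
blt L0: taken
$t7=0+12=12
$t7=12*7=84
$t7=M[12]=25
$t7=25&7=1
$t3=12+4=16
$t4=8+1=9
cmp $t4, 12  (cmp 9,12)
blt L0: taken
$t7=1+12=13
$t7=13*7=91
$t7=M[16]=22
$t7=22&7=6
$t3=16+4=20
$t4=9+1=10
cmp $t4, 12  (cmp 10,12)
blt L0: taken
$t7=6+12=18
$t7=18*7=126
$t7=M[20]=-4
$t7=(-4)&7=4
$t3=20+4=24
$t4=10+1=11
cmp $t4, 12  (cmp 11,12)
blt L0: taken
$t7=4+12=16
$t7=16*7=112
$t7=M[24]=-8
$t7=(-8)&7=0
$t3=24+4=28
$t4=11+1=12
cmp $t4, 12  (cmp 12,12)
blt L0: not taken
halt.
Total executed instructions: 60.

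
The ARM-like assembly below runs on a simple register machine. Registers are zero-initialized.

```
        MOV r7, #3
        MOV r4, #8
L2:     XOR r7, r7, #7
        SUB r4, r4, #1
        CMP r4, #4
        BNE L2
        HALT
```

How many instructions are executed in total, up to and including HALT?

19

r7=3
r4=8
r7=3^7=4
r4=8-1=7
CMP r4, #4  (cmp 7,4)
BNE L2: taken
r7=4^7=3
r4=7-1=6
CMP r4, #4  (cmp 6,4)
BNE L2: taken
r7=3^7=4
r4=6-1=5
CMP r4, #4  (cmp 5,4)
BNE L2: taken
r7=4^7=3
r4=5-1=4
CMP r4, #4  (cmp 4,4)
BNE L2: not taken
halt.
Total executed instructions: 19.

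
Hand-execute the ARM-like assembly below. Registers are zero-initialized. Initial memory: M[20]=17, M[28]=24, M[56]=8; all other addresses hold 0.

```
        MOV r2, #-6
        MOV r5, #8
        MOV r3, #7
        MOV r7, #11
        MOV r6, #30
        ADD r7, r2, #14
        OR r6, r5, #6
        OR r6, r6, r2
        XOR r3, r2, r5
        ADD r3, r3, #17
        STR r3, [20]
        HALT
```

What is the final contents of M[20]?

after MOV r2, #-6: r2=-6
after MOV r5, #8: r5=8
after MOV r3, #7: r3=7
after MOV r7, #11: r7=11
after MOV r6, #30: r6=30
after ADD r7, r2, #14: r7=(-6)+14=8
after OR r6, r5, #6: r6=8|6=14
after OR r6, r6, r2: r6=14|(-6)=-2
after XOR r3, r2, r5: r3=(-6)^8=-14
after ADD r3, r3, #17: r3=(-14)+17=3
STR r3, [20] → M[20]=3
halt.

3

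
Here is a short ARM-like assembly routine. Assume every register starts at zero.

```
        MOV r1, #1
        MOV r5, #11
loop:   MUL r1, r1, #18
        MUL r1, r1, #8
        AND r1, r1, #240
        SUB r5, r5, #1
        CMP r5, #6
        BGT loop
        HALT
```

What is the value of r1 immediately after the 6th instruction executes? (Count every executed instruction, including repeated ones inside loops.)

r1=1
r5=11
r1=1*18=18
r1=18*8=144
r1=144&240=144
r5=11-1=10
After step 6: r1 = 144.

144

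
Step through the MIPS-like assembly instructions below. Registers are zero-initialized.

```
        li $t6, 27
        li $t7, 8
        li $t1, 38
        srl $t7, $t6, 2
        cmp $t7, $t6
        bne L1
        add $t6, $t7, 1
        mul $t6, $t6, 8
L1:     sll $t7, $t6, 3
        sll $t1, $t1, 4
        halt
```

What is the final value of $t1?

608

li $t6, 27 → $t6=27
li $t7, 8 → $t7=8
li $t1, 38 → $t1=38
srl $t7, $t6, 2 → $t7=27>>2=6
cmp $t7, $t6  (cmp 6,27)
bne L1: taken
sll $t7, $t6, 3 → $t7=27<<3=216
sll $t1, $t1, 4 → $t1=38<<4=608
halt.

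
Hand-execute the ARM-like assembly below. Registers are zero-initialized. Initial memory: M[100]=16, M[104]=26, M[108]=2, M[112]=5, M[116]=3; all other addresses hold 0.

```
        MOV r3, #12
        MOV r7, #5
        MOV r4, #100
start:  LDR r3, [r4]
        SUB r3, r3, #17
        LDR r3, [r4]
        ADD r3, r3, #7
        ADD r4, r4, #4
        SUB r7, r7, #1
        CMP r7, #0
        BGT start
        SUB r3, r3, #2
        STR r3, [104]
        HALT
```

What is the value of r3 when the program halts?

8

r3=12
r7=5
r4=100
r3=M[100]=16
r3=16-17=-1
r3=M[100]=16
r3=16+7=23
r4=100+4=104
r7=5-1=4
CMP r7, #0  (cmp 4,0)
BGT start: taken
r3=M[104]=26
r3=26-17=9
r3=M[104]=26
r3=26+7=33
r4=104+4=108
r7=4-1=3
CMP r7, #0  (cmp 3,0)
BGT start: taken
r3=M[108]=2
r3=2-17=-15
r3=M[108]=2
r3=2+7=9
r4=108+4=112
r7=3-1=2
CMP r7, #0  (cmp 2,0)
BGT start: taken
r3=M[112]=5
r3=5-17=-12
r3=M[112]=5
r3=5+7=12
r4=112+4=116
r7=2-1=1
CMP r7, #0  (cmp 1,0)
BGT start: taken
r3=M[116]=3
r3=3-17=-14
r3=M[116]=3
r3=3+7=10
r4=116+4=120
r7=1-1=0
CMP r7, #0  (cmp 0,0)
BGT start: not taken
r3=10-2=8
STR r3, [104] → M[104]=8
halt.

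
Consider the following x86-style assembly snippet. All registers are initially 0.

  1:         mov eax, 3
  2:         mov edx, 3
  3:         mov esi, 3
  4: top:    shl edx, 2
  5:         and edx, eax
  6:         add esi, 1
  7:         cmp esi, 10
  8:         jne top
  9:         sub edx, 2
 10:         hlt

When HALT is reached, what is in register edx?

mov eax, 3 → eax=3
mov edx, 3 → edx=3
mov esi, 3 → esi=3
shl edx, 2 → edx=3<<2=12
and edx, eax → edx=12&3=0
add esi, 1 → esi=3+1=4
cmp esi, 10  (cmp 4,10)
jne top: taken
shl edx, 2 → edx=0<<2=0
and edx, eax → edx=0&3=0
add esi, 1 → esi=4+1=5
cmp esi, 10  (cmp 5,10)
jne top: taken
shl edx, 2 → edx=0<<2=0
and edx, eax → edx=0&3=0
add esi, 1 → esi=5+1=6
cmp esi, 10  (cmp 6,10)
jne top: taken
shl edx, 2 → edx=0<<2=0
and edx, eax → edx=0&3=0
add esi, 1 → esi=6+1=7
cmp esi, 10  (cmp 7,10)
jne top: taken
shl edx, 2 → edx=0<<2=0
and edx, eax → edx=0&3=0
add esi, 1 → esi=7+1=8
cmp esi, 10  (cmp 8,10)
jne top: taken
shl edx, 2 → edx=0<<2=0
and edx, eax → edx=0&3=0
add esi, 1 → esi=8+1=9
cmp esi, 10  (cmp 9,10)
jne top: taken
shl edx, 2 → edx=0<<2=0
and edx, eax → edx=0&3=0
add esi, 1 → esi=9+1=10
cmp esi, 10  (cmp 10,10)
jne top: not taken
sub edx, 2 → edx=0-2=-2
halt.

-2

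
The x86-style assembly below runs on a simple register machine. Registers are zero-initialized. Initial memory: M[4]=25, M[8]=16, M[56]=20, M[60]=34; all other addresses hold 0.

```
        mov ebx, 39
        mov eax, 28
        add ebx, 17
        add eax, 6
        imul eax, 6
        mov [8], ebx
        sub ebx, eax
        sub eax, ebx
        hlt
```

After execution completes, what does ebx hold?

ebx=39
eax=28
ebx=39+17=56
eax=28+6=34
eax=34*6=204
mov [8], ebx → M[8]=56
ebx=56-204=-148
eax=204-(-148)=352
halt.

-148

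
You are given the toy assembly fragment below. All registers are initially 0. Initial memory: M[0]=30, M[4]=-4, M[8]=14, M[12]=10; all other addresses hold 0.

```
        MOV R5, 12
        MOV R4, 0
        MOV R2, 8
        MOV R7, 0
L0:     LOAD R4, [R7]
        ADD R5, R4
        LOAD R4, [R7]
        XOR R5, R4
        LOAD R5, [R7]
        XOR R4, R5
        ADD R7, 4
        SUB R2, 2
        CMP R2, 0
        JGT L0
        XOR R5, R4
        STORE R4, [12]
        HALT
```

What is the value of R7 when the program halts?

R5=12
R4=0
R2=8
R7=0
R4=M[0]=30
R5=12+30=42
R4=M[0]=30
R5=42^30=52
R5=M[0]=30
R4=30^30=0
R7=0+4=4
R2=8-2=6
CMP R2, 0  (cmp 6,0)
JGT L0: taken
R4=M[4]=-4
R5=30+(-4)=26
R4=M[4]=-4
R5=26^(-4)=-26
R5=M[4]=-4
R4=(-4)^(-4)=0
R7=4+4=8
R2=6-2=4
CMP R2, 0  (cmp 4,0)
JGT L0: taken
R4=M[8]=14
R5=(-4)+14=10
R4=M[8]=14
R5=10^14=4
R5=M[8]=14
R4=14^14=0
R7=8+4=12
R2=4-2=2
CMP R2, 0  (cmp 2,0)
JGT L0: taken
R4=M[12]=10
R5=14+10=24
R4=M[12]=10
R5=24^10=18
R5=M[12]=10
R4=10^10=0
R7=12+4=16
R2=2-2=0
CMP R2, 0  (cmp 0,0)
JGT L0: not taken
R5=10^0=10
STORE R4, [12] → M[12]=0
halt.

16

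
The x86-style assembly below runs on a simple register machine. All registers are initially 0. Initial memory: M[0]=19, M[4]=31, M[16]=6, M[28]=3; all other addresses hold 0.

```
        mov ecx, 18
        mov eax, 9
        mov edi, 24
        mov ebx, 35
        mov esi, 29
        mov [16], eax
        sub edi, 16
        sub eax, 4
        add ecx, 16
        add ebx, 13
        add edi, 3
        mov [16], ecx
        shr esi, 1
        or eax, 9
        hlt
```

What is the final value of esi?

ecx=18
eax=9
edi=24
ebx=35
esi=29
mov [16], eax → M[16]=9
edi=24-16=8
eax=9-4=5
ecx=18+16=34
ebx=35+13=48
edi=8+3=11
mov [16], ecx → M[16]=34
esi=29>>1=14
eax=5|9=13
halt.

14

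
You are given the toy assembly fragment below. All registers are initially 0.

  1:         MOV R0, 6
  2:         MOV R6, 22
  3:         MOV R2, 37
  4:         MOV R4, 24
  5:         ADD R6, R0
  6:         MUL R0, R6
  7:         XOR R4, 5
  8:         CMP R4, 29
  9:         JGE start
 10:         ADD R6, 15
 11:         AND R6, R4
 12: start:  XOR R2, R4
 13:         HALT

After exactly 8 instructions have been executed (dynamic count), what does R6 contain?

after MOV R0, 6: R0=6
after MOV R6, 22: R6=22
after MOV R2, 37: R2=37
after MOV R4, 24: R4=24
after ADD R6, R0: R6=22+6=28
after MUL R0, R6: R0=6*28=168
after XOR R4, 5: R4=24^5=29
CMP R4, 29  (cmp 29,29)
After step 8: R6 = 28.

28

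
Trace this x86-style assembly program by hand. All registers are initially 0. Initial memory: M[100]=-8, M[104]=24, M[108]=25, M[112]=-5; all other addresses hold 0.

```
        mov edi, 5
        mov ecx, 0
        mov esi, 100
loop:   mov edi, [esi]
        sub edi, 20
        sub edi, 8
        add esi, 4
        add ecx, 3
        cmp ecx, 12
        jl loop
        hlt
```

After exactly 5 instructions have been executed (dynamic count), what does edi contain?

after mov edi, 5: edi=5
after mov ecx, 0: ecx=0
after mov esi, 100: esi=100
after mov edi, [esi]: edi=M[100]=-8
after sub edi, 20: edi=(-8)-20=-28
After step 5: edi = -28.

-28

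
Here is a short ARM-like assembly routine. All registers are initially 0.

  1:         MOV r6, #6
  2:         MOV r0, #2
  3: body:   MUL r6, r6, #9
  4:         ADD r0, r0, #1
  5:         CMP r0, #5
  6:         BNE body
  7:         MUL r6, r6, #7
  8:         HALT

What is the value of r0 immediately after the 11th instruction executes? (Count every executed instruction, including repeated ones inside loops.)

4

MOV r6, #6 → r6=6
MOV r0, #2 → r0=2
MUL r6, r6, #9 → r6=6*9=54
ADD r0, r0, #1 → r0=2+1=3
CMP r0, #5  (cmp 3,5)
BNE body: taken
MUL r6, r6, #9 → r6=54*9=486
ADD r0, r0, #1 → r0=3+1=4
CMP r0, #5  (cmp 4,5)
BNE body: taken
MUL r6, r6, #9 → r6=486*9=4374
After step 11: r0 = 4.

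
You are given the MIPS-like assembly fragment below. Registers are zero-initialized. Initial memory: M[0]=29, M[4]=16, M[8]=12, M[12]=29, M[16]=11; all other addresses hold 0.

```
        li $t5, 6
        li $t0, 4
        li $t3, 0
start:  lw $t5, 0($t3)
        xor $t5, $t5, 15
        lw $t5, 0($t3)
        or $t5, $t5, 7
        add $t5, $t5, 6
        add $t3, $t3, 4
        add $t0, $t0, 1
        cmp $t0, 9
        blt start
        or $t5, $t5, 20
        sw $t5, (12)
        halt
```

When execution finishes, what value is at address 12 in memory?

21

after li $t5, 6: $t5=6
after li $t0, 4: $t0=4
after li $t3, 0: $t3=0
after lw $t5, 0($t3): $t5=M[0]=29
after xor $t5, $t5, 15: $t5=29^15=18
after lw $t5, 0($t3): $t5=M[0]=29
after or $t5, $t5, 7: $t5=29|7=31
after add $t5, $t5, 6: $t5=31+6=37
after add $t3, $t3, 4: $t3=0+4=4
after add $t0, $t0, 1: $t0=4+1=5
cmp $t0, 9  (cmp 5,9)
blt start: taken
after lw $t5, 0($t3): $t5=M[4]=16
after xor $t5, $t5, 15: $t5=16^15=31
after lw $t5, 0($t3): $t5=M[4]=16
after or $t5, $t5, 7: $t5=16|7=23
after add $t5, $t5, 6: $t5=23+6=29
after add $t3, $t3, 4: $t3=4+4=8
after add $t0, $t0, 1: $t0=5+1=6
cmp $t0, 9  (cmp 6,9)
blt start: taken
after lw $t5, 0($t3): $t5=M[8]=12
after xor $t5, $t5, 15: $t5=12^15=3
after lw $t5, 0($t3): $t5=M[8]=12
after or $t5, $t5, 7: $t5=12|7=15
after add $t5, $t5, 6: $t5=15+6=21
after add $t3, $t3, 4: $t3=8+4=12
after add $t0, $t0, 1: $t0=6+1=7
cmp $t0, 9  (cmp 7,9)
blt start: taken
after lw $t5, 0($t3): $t5=M[12]=29
after xor $t5, $t5, 15: $t5=29^15=18
after lw $t5, 0($t3): $t5=M[12]=29
after or $t5, $t5, 7: $t5=29|7=31
after add $t5, $t5, 6: $t5=31+6=37
after add $t3, $t3, 4: $t3=12+4=16
after add $t0, $t0, 1: $t0=7+1=8
cmp $t0, 9  (cmp 8,9)
blt start: taken
after lw $t5, 0($t3): $t5=M[16]=11
after xor $t5, $t5, 15: $t5=11^15=4
after lw $t5, 0($t3): $t5=M[16]=11
after or $t5, $t5, 7: $t5=11|7=15
after add $t5, $t5, 6: $t5=15+6=21
after add $t3, $t3, 4: $t3=16+4=20
after add $t0, $t0, 1: $t0=8+1=9
cmp $t0, 9  (cmp 9,9)
blt start: not taken
after or $t5, $t5, 20: $t5=21|20=21
sw $t5, (12) → M[12]=21
halt.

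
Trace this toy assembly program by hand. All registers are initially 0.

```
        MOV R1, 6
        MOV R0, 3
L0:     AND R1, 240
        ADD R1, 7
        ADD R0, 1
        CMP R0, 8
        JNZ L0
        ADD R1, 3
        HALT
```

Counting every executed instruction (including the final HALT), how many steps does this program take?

29

MOV R1, 6 → R1=6
MOV R0, 3 → R0=3
AND R1, 240 → R1=6&240=0
ADD R1, 7 → R1=0+7=7
ADD R0, 1 → R0=3+1=4
CMP R0, 8  (cmp 4,8)
JNZ L0: taken
AND R1, 240 → R1=7&240=0
ADD R1, 7 → R1=0+7=7
ADD R0, 1 → R0=4+1=5
CMP R0, 8  (cmp 5,8)
JNZ L0: taken
AND R1, 240 → R1=7&240=0
ADD R1, 7 → R1=0+7=7
ADD R0, 1 → R0=5+1=6
CMP R0, 8  (cmp 6,8)
JNZ L0: taken
AND R1, 240 → R1=7&240=0
ADD R1, 7 → R1=0+7=7
ADD R0, 1 → R0=6+1=7
CMP R0, 8  (cmp 7,8)
JNZ L0: taken
AND R1, 240 → R1=7&240=0
ADD R1, 7 → R1=0+7=7
ADD R0, 1 → R0=7+1=8
CMP R0, 8  (cmp 8,8)
JNZ L0: not taken
ADD R1, 3 → R1=7+3=10
halt.
Total executed instructions: 29.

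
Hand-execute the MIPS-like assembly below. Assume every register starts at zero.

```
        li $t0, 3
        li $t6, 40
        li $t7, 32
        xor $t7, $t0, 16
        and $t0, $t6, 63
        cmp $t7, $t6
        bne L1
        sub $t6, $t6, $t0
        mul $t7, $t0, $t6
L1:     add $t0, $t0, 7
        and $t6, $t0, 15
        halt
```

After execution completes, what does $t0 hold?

li $t0, 3 → $t0=3
li $t6, 40 → $t6=40
li $t7, 32 → $t7=32
xor $t7, $t0, 16 → $t7=3^16=19
and $t0, $t6, 63 → $t0=40&63=40
cmp $t7, $t6  (cmp 19,40)
bne L1: taken
add $t0, $t0, 7 → $t0=40+7=47
and $t6, $t0, 15 → $t6=47&15=15
halt.

47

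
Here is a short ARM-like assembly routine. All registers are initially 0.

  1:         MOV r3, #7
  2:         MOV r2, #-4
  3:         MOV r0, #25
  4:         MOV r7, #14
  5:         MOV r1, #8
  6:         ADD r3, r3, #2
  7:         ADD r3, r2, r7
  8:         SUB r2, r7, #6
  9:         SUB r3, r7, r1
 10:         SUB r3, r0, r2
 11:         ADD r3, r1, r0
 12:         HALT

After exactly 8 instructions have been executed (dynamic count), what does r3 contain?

10

MOV r3, #7 → r3=7
MOV r2, #-4 → r2=-4
MOV r0, #25 → r0=25
MOV r7, #14 → r7=14
MOV r1, #8 → r1=8
ADD r3, r3, #2 → r3=7+2=9
ADD r3, r2, r7 → r3=(-4)+14=10
SUB r2, r7, #6 → r2=14-6=8
After step 8: r3 = 10.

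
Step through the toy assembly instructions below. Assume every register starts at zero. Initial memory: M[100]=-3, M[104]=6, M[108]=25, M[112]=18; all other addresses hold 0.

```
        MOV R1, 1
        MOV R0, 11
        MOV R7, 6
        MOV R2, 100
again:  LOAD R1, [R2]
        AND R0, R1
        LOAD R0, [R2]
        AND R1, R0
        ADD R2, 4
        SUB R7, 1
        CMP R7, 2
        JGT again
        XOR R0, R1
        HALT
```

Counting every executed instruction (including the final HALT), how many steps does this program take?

38

MOV R1, 1 → R1=1
MOV R0, 11 → R0=11
MOV R7, 6 → R7=6
MOV R2, 100 → R2=100
LOAD R1, [R2] → R1=M[100]=-3
AND R0, R1 → R0=11&(-3)=9
LOAD R0, [R2] → R0=M[100]=-3
AND R1, R0 → R1=(-3)&(-3)=-3
ADD R2, 4 → R2=100+4=104
SUB R7, 1 → R7=6-1=5
CMP R7, 2  (cmp 5,2)
JGT again: taken
LOAD R1, [R2] → R1=M[104]=6
AND R0, R1 → R0=(-3)&6=4
LOAD R0, [R2] → R0=M[104]=6
AND R1, R0 → R1=6&6=6
ADD R2, 4 → R2=104+4=108
SUB R7, 1 → R7=5-1=4
CMP R7, 2  (cmp 4,2)
JGT again: taken
LOAD R1, [R2] → R1=M[108]=25
AND R0, R1 → R0=6&25=0
LOAD R0, [R2] → R0=M[108]=25
AND R1, R0 → R1=25&25=25
ADD R2, 4 → R2=108+4=112
SUB R7, 1 → R7=4-1=3
CMP R7, 2  (cmp 3,2)
JGT again: taken
LOAD R1, [R2] → R1=M[112]=18
AND R0, R1 → R0=25&18=16
LOAD R0, [R2] → R0=M[112]=18
AND R1, R0 → R1=18&18=18
ADD R2, 4 → R2=112+4=116
SUB R7, 1 → R7=3-1=2
CMP R7, 2  (cmp 2,2)
JGT again: not taken
XOR R0, R1 → R0=18^18=0
halt.
Total executed instructions: 38.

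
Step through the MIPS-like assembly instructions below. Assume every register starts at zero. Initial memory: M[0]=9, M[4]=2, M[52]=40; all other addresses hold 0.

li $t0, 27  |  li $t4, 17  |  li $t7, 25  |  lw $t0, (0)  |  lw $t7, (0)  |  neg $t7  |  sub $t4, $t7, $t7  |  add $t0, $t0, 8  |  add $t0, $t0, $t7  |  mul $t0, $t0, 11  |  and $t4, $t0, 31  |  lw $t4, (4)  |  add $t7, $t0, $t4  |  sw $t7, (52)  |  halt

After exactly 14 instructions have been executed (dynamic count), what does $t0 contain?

li $t0, 27 → $t0=27
li $t4, 17 → $t4=17
li $t7, 25 → $t7=25
lw $t0, (0) → $t0=M[0]=9
lw $t7, (0) → $t7=M[0]=9
neg $t7 → $t7=-(9)=-9
sub $t4, $t7, $t7 → $t4=(-9)-(-9)=0
add $t0, $t0, 8 → $t0=9+8=17
add $t0, $t0, $t7 → $t0=17+(-9)=8
mul $t0, $t0, 11 → $t0=8*11=88
and $t4, $t0, 31 → $t4=88&31=24
lw $t4, (4) → $t4=M[4]=2
add $t7, $t0, $t4 → $t7=88+2=90
sw $t7, (52) → M[52]=90
After step 14: $t0 = 88.

88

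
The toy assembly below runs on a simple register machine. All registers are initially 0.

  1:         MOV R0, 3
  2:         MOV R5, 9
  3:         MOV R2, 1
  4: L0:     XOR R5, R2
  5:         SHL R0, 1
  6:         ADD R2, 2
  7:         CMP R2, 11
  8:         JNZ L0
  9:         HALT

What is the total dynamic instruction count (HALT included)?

29

MOV R0, 3 → R0=3
MOV R5, 9 → R5=9
MOV R2, 1 → R2=1
XOR R5, R2 → R5=9^1=8
SHL R0, 1 → R0=3<<1=6
ADD R2, 2 → R2=1+2=3
CMP R2, 11  (cmp 3,11)
JNZ L0: taken
XOR R5, R2 → R5=8^3=11
SHL R0, 1 → R0=6<<1=12
ADD R2, 2 → R2=3+2=5
CMP R2, 11  (cmp 5,11)
JNZ L0: taken
XOR R5, R2 → R5=11^5=14
SHL R0, 1 → R0=12<<1=24
ADD R2, 2 → R2=5+2=7
CMP R2, 11  (cmp 7,11)
JNZ L0: taken
XOR R5, R2 → R5=14^7=9
SHL R0, 1 → R0=24<<1=48
ADD R2, 2 → R2=7+2=9
CMP R2, 11  (cmp 9,11)
JNZ L0: taken
XOR R5, R2 → R5=9^9=0
SHL R0, 1 → R0=48<<1=96
ADD R2, 2 → R2=9+2=11
CMP R2, 11  (cmp 11,11)
JNZ L0: not taken
halt.
Total executed instructions: 29.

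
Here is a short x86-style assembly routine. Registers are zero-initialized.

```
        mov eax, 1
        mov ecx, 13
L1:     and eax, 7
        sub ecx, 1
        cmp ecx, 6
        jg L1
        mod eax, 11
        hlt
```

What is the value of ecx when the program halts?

after mov eax, 1: eax=1
after mov ecx, 13: ecx=13
after and eax, 7: eax=1&7=1
after sub ecx, 1: ecx=13-1=12
cmp ecx, 6  (cmp 12,6)
jg L1: taken
after and eax, 7: eax=1&7=1
after sub ecx, 1: ecx=12-1=11
cmp ecx, 6  (cmp 11,6)
jg L1: taken
after and eax, 7: eax=1&7=1
after sub ecx, 1: ecx=11-1=10
cmp ecx, 6  (cmp 10,6)
jg L1: taken
after and eax, 7: eax=1&7=1
after sub ecx, 1: ecx=10-1=9
cmp ecx, 6  (cmp 9,6)
jg L1: taken
after and eax, 7: eax=1&7=1
after sub ecx, 1: ecx=9-1=8
cmp ecx, 6  (cmp 8,6)
jg L1: taken
after and eax, 7: eax=1&7=1
after sub ecx, 1: ecx=8-1=7
cmp ecx, 6  (cmp 7,6)
jg L1: taken
after and eax, 7: eax=1&7=1
after sub ecx, 1: ecx=7-1=6
cmp ecx, 6  (cmp 6,6)
jg L1: not taken
after mod eax, 11: eax=1%11=1
halt.

6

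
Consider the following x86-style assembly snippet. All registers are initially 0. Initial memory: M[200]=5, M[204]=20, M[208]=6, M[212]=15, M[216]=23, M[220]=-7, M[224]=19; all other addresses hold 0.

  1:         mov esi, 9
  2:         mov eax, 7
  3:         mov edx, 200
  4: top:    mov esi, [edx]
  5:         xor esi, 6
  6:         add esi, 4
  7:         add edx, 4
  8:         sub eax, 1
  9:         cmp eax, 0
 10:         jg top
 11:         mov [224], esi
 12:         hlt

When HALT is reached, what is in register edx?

228

after mov esi, 9: esi=9
after mov eax, 7: eax=7
after mov edx, 200: edx=200
after mov esi, [edx]: esi=M[200]=5
after xor esi, 6: esi=5^6=3
after add esi, 4: esi=3+4=7
after add edx, 4: edx=200+4=204
after sub eax, 1: eax=7-1=6
cmp eax, 0  (cmp 6,0)
jg top: taken
after mov esi, [edx]: esi=M[204]=20
after xor esi, 6: esi=20^6=18
after add esi, 4: esi=18+4=22
after add edx, 4: edx=204+4=208
after sub eax, 1: eax=6-1=5
cmp eax, 0  (cmp 5,0)
jg top: taken
after mov esi, [edx]: esi=M[208]=6
after xor esi, 6: esi=6^6=0
after add esi, 4: esi=0+4=4
after add edx, 4: edx=208+4=212
after sub eax, 1: eax=5-1=4
cmp eax, 0  (cmp 4,0)
jg top: taken
after mov esi, [edx]: esi=M[212]=15
after xor esi, 6: esi=15^6=9
after add esi, 4: esi=9+4=13
after add edx, 4: edx=212+4=216
after sub eax, 1: eax=4-1=3
cmp eax, 0  (cmp 3,0)
jg top: taken
after mov esi, [edx]: esi=M[216]=23
after xor esi, 6: esi=23^6=17
after add esi, 4: esi=17+4=21
after add edx, 4: edx=216+4=220
after sub eax, 1: eax=3-1=2
cmp eax, 0  (cmp 2,0)
jg top: taken
after mov esi, [edx]: esi=M[220]=-7
after xor esi, 6: esi=(-7)^6=-1
after add esi, 4: esi=(-1)+4=3
after add edx, 4: edx=220+4=224
after sub eax, 1: eax=2-1=1
cmp eax, 0  (cmp 1,0)
jg top: taken
after mov esi, [edx]: esi=M[224]=19
after xor esi, 6: esi=19^6=21
after add esi, 4: esi=21+4=25
after add edx, 4: edx=224+4=228
after sub eax, 1: eax=1-1=0
cmp eax, 0  (cmp 0,0)
jg top: not taken
mov [224], esi → M[224]=25
halt.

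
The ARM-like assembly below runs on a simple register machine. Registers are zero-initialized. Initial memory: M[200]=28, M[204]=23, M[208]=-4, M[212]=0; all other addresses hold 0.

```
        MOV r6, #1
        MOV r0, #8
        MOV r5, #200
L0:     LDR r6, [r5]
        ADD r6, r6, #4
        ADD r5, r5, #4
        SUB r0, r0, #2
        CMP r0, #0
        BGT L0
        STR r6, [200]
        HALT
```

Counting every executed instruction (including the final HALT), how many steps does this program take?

29

r6=1
r0=8
r5=200
r6=M[200]=28
r6=28+4=32
r5=200+4=204
r0=8-2=6
CMP r0, #0  (cmp 6,0)
BGT L0: taken
r6=M[204]=23
r6=23+4=27
r5=204+4=208
r0=6-2=4
CMP r0, #0  (cmp 4,0)
BGT L0: taken
r6=M[208]=-4
r6=(-4)+4=0
r5=208+4=212
r0=4-2=2
CMP r0, #0  (cmp 2,0)
BGT L0: taken
r6=M[212]=0
r6=0+4=4
r5=212+4=216
r0=2-2=0
CMP r0, #0  (cmp 0,0)
BGT L0: not taken
STR r6, [200] → M[200]=4
halt.
Total executed instructions: 29.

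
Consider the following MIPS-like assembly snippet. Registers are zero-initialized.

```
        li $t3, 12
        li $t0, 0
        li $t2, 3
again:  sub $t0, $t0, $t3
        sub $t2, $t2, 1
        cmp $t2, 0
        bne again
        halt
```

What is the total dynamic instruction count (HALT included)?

li $t3, 12 → $t3=12
li $t0, 0 → $t0=0
li $t2, 3 → $t2=3
sub $t0, $t0, $t3 → $t0=0-12=-12
sub $t2, $t2, 1 → $t2=3-1=2
cmp $t2, 0  (cmp 2,0)
bne again: taken
sub $t0, $t0, $t3 → $t0=(-12)-12=-24
sub $t2, $t2, 1 → $t2=2-1=1
cmp $t2, 0  (cmp 1,0)
bne again: taken
sub $t0, $t0, $t3 → $t0=(-24)-12=-36
sub $t2, $t2, 1 → $t2=1-1=0
cmp $t2, 0  (cmp 0,0)
bne again: not taken
halt.
Total executed instructions: 16.

16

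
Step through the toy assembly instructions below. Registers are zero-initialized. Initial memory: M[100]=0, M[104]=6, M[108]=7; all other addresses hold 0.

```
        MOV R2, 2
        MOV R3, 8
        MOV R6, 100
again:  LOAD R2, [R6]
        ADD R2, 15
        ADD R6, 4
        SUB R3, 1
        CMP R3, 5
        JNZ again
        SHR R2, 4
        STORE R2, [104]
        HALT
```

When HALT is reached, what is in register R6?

112

after MOV R2, 2: R2=2
after MOV R3, 8: R3=8
after MOV R6, 100: R6=100
after LOAD R2, [R6]: R2=M[100]=0
after ADD R2, 15: R2=0+15=15
after ADD R6, 4: R6=100+4=104
after SUB R3, 1: R3=8-1=7
CMP R3, 5  (cmp 7,5)
JNZ again: taken
after LOAD R2, [R6]: R2=M[104]=6
after ADD R2, 15: R2=6+15=21
after ADD R6, 4: R6=104+4=108
after SUB R3, 1: R3=7-1=6
CMP R3, 5  (cmp 6,5)
JNZ again: taken
after LOAD R2, [R6]: R2=M[108]=7
after ADD R2, 15: R2=7+15=22
after ADD R6, 4: R6=108+4=112
after SUB R3, 1: R3=6-1=5
CMP R3, 5  (cmp 5,5)
JNZ again: not taken
after SHR R2, 4: R2=22>>4=1
STORE R2, [104] → M[104]=1
halt.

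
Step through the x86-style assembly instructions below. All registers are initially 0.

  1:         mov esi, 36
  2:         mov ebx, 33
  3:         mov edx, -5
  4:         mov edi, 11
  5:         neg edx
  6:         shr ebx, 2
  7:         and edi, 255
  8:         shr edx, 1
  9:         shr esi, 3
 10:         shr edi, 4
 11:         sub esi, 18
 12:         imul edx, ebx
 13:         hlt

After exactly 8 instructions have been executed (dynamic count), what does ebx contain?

after mov esi, 36: esi=36
after mov ebx, 33: ebx=33
after mov edx, -5: edx=-5
after mov edi, 11: edi=11
after neg edx: edx=-(-5)=5
after shr ebx, 2: ebx=33>>2=8
after and edi, 255: edi=11&255=11
after shr edx, 1: edx=5>>1=2
After step 8: ebx = 8.

8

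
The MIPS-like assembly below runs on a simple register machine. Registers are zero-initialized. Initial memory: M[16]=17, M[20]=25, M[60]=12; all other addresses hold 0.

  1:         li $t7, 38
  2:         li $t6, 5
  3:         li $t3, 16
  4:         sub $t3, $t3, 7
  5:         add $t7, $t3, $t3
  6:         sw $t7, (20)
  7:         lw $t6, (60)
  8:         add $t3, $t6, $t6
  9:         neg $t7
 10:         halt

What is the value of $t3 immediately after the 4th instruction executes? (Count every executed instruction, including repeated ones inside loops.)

$t7=38
$t6=5
$t3=16
$t3=16-7=9
After step 4: $t3 = 9.

9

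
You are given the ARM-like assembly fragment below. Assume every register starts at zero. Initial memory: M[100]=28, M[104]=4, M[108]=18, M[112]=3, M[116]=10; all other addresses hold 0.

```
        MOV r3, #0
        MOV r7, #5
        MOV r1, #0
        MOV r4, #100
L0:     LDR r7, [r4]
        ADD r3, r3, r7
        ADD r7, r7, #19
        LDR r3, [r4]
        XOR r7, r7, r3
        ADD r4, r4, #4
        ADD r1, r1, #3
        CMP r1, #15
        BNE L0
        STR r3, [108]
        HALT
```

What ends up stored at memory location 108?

10

after MOV r3, #0: r3=0
after MOV r7, #5: r7=5
after MOV r1, #0: r1=0
after MOV r4, #100: r4=100
after LDR r7, [r4]: r7=M[100]=28
after ADD r3, r3, r7: r3=0+28=28
after ADD r7, r7, #19: r7=28+19=47
after LDR r3, [r4]: r3=M[100]=28
after XOR r7, r7, r3: r7=47^28=51
after ADD r4, r4, #4: r4=100+4=104
after ADD r1, r1, #3: r1=0+3=3
CMP r1, #15  (cmp 3,15)
BNE L0: taken
after LDR r7, [r4]: r7=M[104]=4
after ADD r3, r3, r7: r3=28+4=32
after ADD r7, r7, #19: r7=4+19=23
after LDR r3, [r4]: r3=M[104]=4
after XOR r7, r7, r3: r7=23^4=19
after ADD r4, r4, #4: r4=104+4=108
after ADD r1, r1, #3: r1=3+3=6
CMP r1, #15  (cmp 6,15)
BNE L0: taken
after LDR r7, [r4]: r7=M[108]=18
after ADD r3, r3, r7: r3=4+18=22
after ADD r7, r7, #19: r7=18+19=37
after LDR r3, [r4]: r3=M[108]=18
after XOR r7, r7, r3: r7=37^18=55
after ADD r4, r4, #4: r4=108+4=112
after ADD r1, r1, #3: r1=6+3=9
CMP r1, #15  (cmp 9,15)
BNE L0: taken
after LDR r7, [r4]: r7=M[112]=3
after ADD r3, r3, r7: r3=18+3=21
after ADD r7, r7, #19: r7=3+19=22
after LDR r3, [r4]: r3=M[112]=3
after XOR r7, r7, r3: r7=22^3=21
after ADD r4, r4, #4: r4=112+4=116
after ADD r1, r1, #3: r1=9+3=12
CMP r1, #15  (cmp 12,15)
BNE L0: taken
after LDR r7, [r4]: r7=M[116]=10
after ADD r3, r3, r7: r3=3+10=13
after ADD r7, r7, #19: r7=10+19=29
after LDR r3, [r4]: r3=M[116]=10
after XOR r7, r7, r3: r7=29^10=23
after ADD r4, r4, #4: r4=116+4=120
after ADD r1, r1, #3: r1=12+3=15
CMP r1, #15  (cmp 15,15)
BNE L0: not taken
STR r3, [108] → M[108]=10
halt.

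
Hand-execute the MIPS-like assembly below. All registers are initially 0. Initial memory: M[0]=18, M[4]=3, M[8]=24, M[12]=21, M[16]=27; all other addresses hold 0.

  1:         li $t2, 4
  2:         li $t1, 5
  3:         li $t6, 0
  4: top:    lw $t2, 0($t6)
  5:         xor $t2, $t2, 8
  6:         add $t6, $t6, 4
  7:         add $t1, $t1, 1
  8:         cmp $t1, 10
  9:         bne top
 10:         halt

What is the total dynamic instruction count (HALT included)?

34

li $t2, 4 → $t2=4
li $t1, 5 → $t1=5
li $t6, 0 → $t6=0
lw $t2, 0($t6) → $t2=M[0]=18
xor $t2, $t2, 8 → $t2=18^8=26
add $t6, $t6, 4 → $t6=0+4=4
add $t1, $t1, 1 → $t1=5+1=6
cmp $t1, 10  (cmp 6,10)
bne top: taken
lw $t2, 0($t6) → $t2=M[4]=3
xor $t2, $t2, 8 → $t2=3^8=11
add $t6, $t6, 4 → $t6=4+4=8
add $t1, $t1, 1 → $t1=6+1=7
cmp $t1, 10  (cmp 7,10)
bne top: taken
lw $t2, 0($t6) → $t2=M[8]=24
xor $t2, $t2, 8 → $t2=24^8=16
add $t6, $t6, 4 → $t6=8+4=12
add $t1, $t1, 1 → $t1=7+1=8
cmp $t1, 10  (cmp 8,10)
bne top: taken
lw $t2, 0($t6) → $t2=M[12]=21
xor $t2, $t2, 8 → $t2=21^8=29
add $t6, $t6, 4 → $t6=12+4=16
add $t1, $t1, 1 → $t1=8+1=9
cmp $t1, 10  (cmp 9,10)
bne top: taken
lw $t2, 0($t6) → $t2=M[16]=27
xor $t2, $t2, 8 → $t2=27^8=19
add $t6, $t6, 4 → $t6=16+4=20
add $t1, $t1, 1 → $t1=9+1=10
cmp $t1, 10  (cmp 10,10)
bne top: not taken
halt.
Total executed instructions: 34.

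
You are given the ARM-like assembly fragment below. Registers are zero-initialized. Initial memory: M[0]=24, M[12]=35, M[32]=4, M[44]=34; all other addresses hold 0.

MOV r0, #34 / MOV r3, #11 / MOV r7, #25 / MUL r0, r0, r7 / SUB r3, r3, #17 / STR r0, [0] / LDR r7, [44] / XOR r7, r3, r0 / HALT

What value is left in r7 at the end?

-856

r0=34
r3=11
r7=25
r0=34*25=850
r3=11-17=-6
STR r0, [0] → M[0]=850
r7=M[44]=34
r7=(-6)^850=-856
halt.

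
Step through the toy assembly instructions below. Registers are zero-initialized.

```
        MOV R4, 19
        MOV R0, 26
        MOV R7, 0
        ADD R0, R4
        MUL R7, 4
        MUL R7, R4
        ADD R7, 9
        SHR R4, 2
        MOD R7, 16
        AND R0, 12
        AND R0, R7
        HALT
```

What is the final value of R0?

after MOV R4, 19: R4=19
after MOV R0, 26: R0=26
after MOV R7, 0: R7=0
after ADD R0, R4: R0=26+19=45
after MUL R7, 4: R7=0*4=0
after MUL R7, R4: R7=0*19=0
after ADD R7, 9: R7=0+9=9
after SHR R4, 2: R4=19>>2=4
after MOD R7, 16: R7=9%16=9
after AND R0, 12: R0=45&12=12
after AND R0, R7: R0=12&9=8
halt.

8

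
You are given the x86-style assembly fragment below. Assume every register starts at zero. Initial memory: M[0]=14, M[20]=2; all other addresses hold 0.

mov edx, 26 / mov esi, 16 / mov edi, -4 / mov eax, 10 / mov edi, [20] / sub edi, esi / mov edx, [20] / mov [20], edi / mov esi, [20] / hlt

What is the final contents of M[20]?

after mov edx, 26: edx=26
after mov esi, 16: esi=16
after mov edi, -4: edi=-4
after mov eax, 10: eax=10
after mov edi, [20]: edi=M[20]=2
after sub edi, esi: edi=2-16=-14
after mov edx, [20]: edx=M[20]=2
mov [20], edi → M[20]=-14
after mov esi, [20]: esi=M[20]=-14
halt.

-14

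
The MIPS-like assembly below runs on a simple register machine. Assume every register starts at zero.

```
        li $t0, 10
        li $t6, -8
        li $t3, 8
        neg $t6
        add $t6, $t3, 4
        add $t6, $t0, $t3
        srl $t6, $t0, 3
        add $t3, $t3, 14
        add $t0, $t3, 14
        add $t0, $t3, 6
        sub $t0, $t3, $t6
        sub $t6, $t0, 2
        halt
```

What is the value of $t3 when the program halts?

22

li $t0, 10 → $t0=10
li $t6, -8 → $t6=-8
li $t3, 8 → $t3=8
neg $t6 → $t6=-(-8)=8
add $t6, $t3, 4 → $t6=8+4=12
add $t6, $t0, $t3 → $t6=10+8=18
srl $t6, $t0, 3 → $t6=10>>3=1
add $t3, $t3, 14 → $t3=8+14=22
add $t0, $t3, 14 → $t0=22+14=36
add $t0, $t3, 6 → $t0=22+6=28
sub $t0, $t3, $t6 → $t0=22-1=21
sub $t6, $t0, 2 → $t6=21-2=19
halt.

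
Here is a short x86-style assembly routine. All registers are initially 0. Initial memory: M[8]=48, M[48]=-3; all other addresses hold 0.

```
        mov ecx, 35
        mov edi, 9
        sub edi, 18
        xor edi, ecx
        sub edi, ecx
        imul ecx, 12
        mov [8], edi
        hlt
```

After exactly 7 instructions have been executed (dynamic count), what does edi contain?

-79

after mov ecx, 35: ecx=35
after mov edi, 9: edi=9
after sub edi, 18: edi=9-18=-9
after xor edi, ecx: edi=(-9)^35=-44
after sub edi, ecx: edi=(-44)-35=-79
after imul ecx, 12: ecx=35*12=420
mov [8], edi → M[8]=-79
After step 7: edi = -79.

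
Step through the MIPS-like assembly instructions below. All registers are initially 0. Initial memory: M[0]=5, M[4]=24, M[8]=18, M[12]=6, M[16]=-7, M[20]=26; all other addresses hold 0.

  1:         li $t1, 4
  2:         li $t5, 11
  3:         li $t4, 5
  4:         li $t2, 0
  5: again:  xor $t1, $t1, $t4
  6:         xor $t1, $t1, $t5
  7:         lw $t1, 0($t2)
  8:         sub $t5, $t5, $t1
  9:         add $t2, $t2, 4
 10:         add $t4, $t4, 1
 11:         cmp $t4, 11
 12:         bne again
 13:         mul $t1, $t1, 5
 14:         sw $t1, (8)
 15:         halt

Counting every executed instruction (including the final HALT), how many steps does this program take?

after li $t1, 4: $t1=4
after li $t5, 11: $t5=11
after li $t4, 5: $t4=5
after li $t2, 0: $t2=0
after xor $t1, $t1, $t4: $t1=4^5=1
after xor $t1, $t1, $t5: $t1=1^11=10
after lw $t1, 0($t2): $t1=M[0]=5
after sub $t5, $t5, $t1: $t5=11-5=6
after add $t2, $t2, 4: $t2=0+4=4
after add $t4, $t4, 1: $t4=5+1=6
cmp $t4, 11  (cmp 6,11)
bne again: taken
after xor $t1, $t1, $t4: $t1=5^6=3
after xor $t1, $t1, $t5: $t1=3^6=5
after lw $t1, 0($t2): $t1=M[4]=24
after sub $t5, $t5, $t1: $t5=6-24=-18
after add $t2, $t2, 4: $t2=4+4=8
after add $t4, $t4, 1: $t4=6+1=7
cmp $t4, 11  (cmp 7,11)
bne again: taken
after xor $t1, $t1, $t4: $t1=24^7=31
after xor $t1, $t1, $t5: $t1=31^(-18)=-15
after lw $t1, 0($t2): $t1=M[8]=18
after sub $t5, $t5, $t1: $t5=(-18)-18=-36
after add $t2, $t2, 4: $t2=8+4=12
after add $t4, $t4, 1: $t4=7+1=8
cmp $t4, 11  (cmp 8,11)
bne again: taken
after xor $t1, $t1, $t4: $t1=18^8=26
after xor $t1, $t1, $t5: $t1=26^(-36)=-58
after lw $t1, 0($t2): $t1=M[12]=6
after sub $t5, $t5, $t1: $t5=(-36)-6=-42
after add $t2, $t2, 4: $t2=12+4=16
after add $t4, $t4, 1: $t4=8+1=9
cmp $t4, 11  (cmp 9,11)
bne again: taken
after xor $t1, $t1, $t4: $t1=6^9=15
after xor $t1, $t1, $t5: $t1=15^(-42)=-39
after lw $t1, 0($t2): $t1=M[16]=-7
after sub $t5, $t5, $t1: $t5=(-42)-(-7)=-35
after add $t2, $t2, 4: $t2=16+4=20
after add $t4, $t4, 1: $t4=9+1=10
cmp $t4, 11  (cmp 10,11)
bne again: taken
after xor $t1, $t1, $t4: $t1=(-7)^10=-13
after xor $t1, $t1, $t5: $t1=(-13)^(-35)=46
after lw $t1, 0($t2): $t1=M[20]=26
after sub $t5, $t5, $t1: $t5=(-35)-26=-61
after add $t2, $t2, 4: $t2=20+4=24
after add $t4, $t4, 1: $t4=10+1=11
cmp $t4, 11  (cmp 11,11)
bne again: not taken
after mul $t1, $t1, 5: $t1=26*5=130
sw $t1, (8) → M[8]=130
halt.
Total executed instructions: 55.

55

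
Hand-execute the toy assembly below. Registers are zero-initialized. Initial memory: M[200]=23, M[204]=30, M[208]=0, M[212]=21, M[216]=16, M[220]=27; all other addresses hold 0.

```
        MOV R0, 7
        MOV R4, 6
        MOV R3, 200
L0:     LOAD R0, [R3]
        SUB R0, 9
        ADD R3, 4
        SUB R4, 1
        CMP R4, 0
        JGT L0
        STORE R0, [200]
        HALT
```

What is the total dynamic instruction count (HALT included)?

41

MOV R0, 7 → R0=7
MOV R4, 6 → R4=6
MOV R3, 200 → R3=200
LOAD R0, [R3] → R0=M[200]=23
SUB R0, 9 → R0=23-9=14
ADD R3, 4 → R3=200+4=204
SUB R4, 1 → R4=6-1=5
CMP R4, 0  (cmp 5,0)
JGT L0: taken
LOAD R0, [R3] → R0=M[204]=30
SUB R0, 9 → R0=30-9=21
ADD R3, 4 → R3=204+4=208
SUB R4, 1 → R4=5-1=4
CMP R4, 0  (cmp 4,0)
JGT L0: taken
LOAD R0, [R3] → R0=M[208]=0
SUB R0, 9 → R0=0-9=-9
ADD R3, 4 → R3=208+4=212
SUB R4, 1 → R4=4-1=3
CMP R4, 0  (cmp 3,0)
JGT L0: taken
LOAD R0, [R3] → R0=M[212]=21
SUB R0, 9 → R0=21-9=12
ADD R3, 4 → R3=212+4=216
SUB R4, 1 → R4=3-1=2
CMP R4, 0  (cmp 2,0)
JGT L0: taken
LOAD R0, [R3] → R0=M[216]=16
SUB R0, 9 → R0=16-9=7
ADD R3, 4 → R3=216+4=220
SUB R4, 1 → R4=2-1=1
CMP R4, 0  (cmp 1,0)
JGT L0: taken
LOAD R0, [R3] → R0=M[220]=27
SUB R0, 9 → R0=27-9=18
ADD R3, 4 → R3=220+4=224
SUB R4, 1 → R4=1-1=0
CMP R4, 0  (cmp 0,0)
JGT L0: not taken
STORE R0, [200] → M[200]=18
halt.
Total executed instructions: 41.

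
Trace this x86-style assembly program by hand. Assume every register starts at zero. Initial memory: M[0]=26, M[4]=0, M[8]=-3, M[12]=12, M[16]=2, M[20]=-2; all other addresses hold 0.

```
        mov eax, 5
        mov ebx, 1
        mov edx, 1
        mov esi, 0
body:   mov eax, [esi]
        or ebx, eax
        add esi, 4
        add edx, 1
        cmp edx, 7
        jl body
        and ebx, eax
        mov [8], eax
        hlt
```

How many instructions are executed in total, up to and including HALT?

after mov eax, 5: eax=5
after mov ebx, 1: ebx=1
after mov edx, 1: edx=1
after mov esi, 0: esi=0
after mov eax, [esi]: eax=M[0]=26
after or ebx, eax: ebx=1|26=27
after add esi, 4: esi=0+4=4
after add edx, 1: edx=1+1=2
cmp edx, 7  (cmp 2,7)
jl body: taken
after mov eax, [esi]: eax=M[4]=0
after or ebx, eax: ebx=27|0=27
after add esi, 4: esi=4+4=8
after add edx, 1: edx=2+1=3
cmp edx, 7  (cmp 3,7)
jl body: taken
after mov eax, [esi]: eax=M[8]=-3
after or ebx, eax: ebx=27|(-3)=-1
after add esi, 4: esi=8+4=12
after add edx, 1: edx=3+1=4
cmp edx, 7  (cmp 4,7)
jl body: taken
after mov eax, [esi]: eax=M[12]=12
after or ebx, eax: ebx=(-1)|12=-1
after add esi, 4: esi=12+4=16
after add edx, 1: edx=4+1=5
cmp edx, 7  (cmp 5,7)
jl body: taken
after mov eax, [esi]: eax=M[16]=2
after or ebx, eax: ebx=(-1)|2=-1
after add esi, 4: esi=16+4=20
after add edx, 1: edx=5+1=6
cmp edx, 7  (cmp 6,7)
jl body: taken
after mov eax, [esi]: eax=M[20]=-2
after or ebx, eax: ebx=(-1)|(-2)=-1
after add esi, 4: esi=20+4=24
after add edx, 1: edx=6+1=7
cmp edx, 7  (cmp 7,7)
jl body: not taken
after and ebx, eax: ebx=(-1)&(-2)=-2
mov [8], eax → M[8]=-2
halt.
Total executed instructions: 43.

43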